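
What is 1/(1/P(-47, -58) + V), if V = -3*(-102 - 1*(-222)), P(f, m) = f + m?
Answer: -105/37801 ≈ -0.0027777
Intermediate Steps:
V = -360 (V = -3*(-102 + 222) = -3*120 = -360)
1/(1/P(-47, -58) + V) = 1/(1/(-47 - 58) - 360) = 1/(1/(-105) - 360) = 1/(-1/105 - 360) = 1/(-37801/105) = -105/37801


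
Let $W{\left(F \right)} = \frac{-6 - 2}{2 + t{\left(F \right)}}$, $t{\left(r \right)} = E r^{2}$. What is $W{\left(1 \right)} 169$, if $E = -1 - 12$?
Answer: $\frac{1352}{11} \approx 122.91$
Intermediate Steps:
$E = -13$ ($E = -1 - 12 = -13$)
$t{\left(r \right)} = - 13 r^{2}$
$W{\left(F \right)} = - \frac{8}{2 - 13 F^{2}}$ ($W{\left(F \right)} = \frac{-6 - 2}{2 - 13 F^{2}} = - \frac{8}{2 - 13 F^{2}}$)
$W{\left(1 \right)} 169 = \frac{8}{-2 + 13 \cdot 1^{2}} \cdot 169 = \frac{8}{-2 + 13 \cdot 1} \cdot 169 = \frac{8}{-2 + 13} \cdot 169 = \frac{8}{11} \cdot 169 = \frac{1352}{11}$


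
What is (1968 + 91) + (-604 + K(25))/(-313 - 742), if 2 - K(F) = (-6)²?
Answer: 2172883/1055 ≈ 2059.6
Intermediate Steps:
K(F) = -34 (K(F) = 2 - 1*(-6)² = 2 - 1*36 = 2 - 36 = -34)
(1968 + 91) + (-604 + K(25))/(-313 - 742) = (1968 + 91) + (-604 - 34)/(-313 - 742) = 2059 - 638/(-1055) = 2059 - 638*(-1/1055) = 2059 + 638/1055 = 2172883/1055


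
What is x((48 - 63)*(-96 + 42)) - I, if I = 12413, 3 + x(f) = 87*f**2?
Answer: 57068284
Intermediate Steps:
x(f) = -3 + 87*f**2
x((48 - 63)*(-96 + 42)) - I = (-3 + 87*((48 - 63)*(-96 + 42))**2) - 1*12413 = (-3 + 87*(-15*(-54))**2) - 12413 = (-3 + 87*810**2) - 12413 = (-3 + 87*656100) - 12413 = (-3 + 57080700) - 12413 = 57080697 - 12413 = 57068284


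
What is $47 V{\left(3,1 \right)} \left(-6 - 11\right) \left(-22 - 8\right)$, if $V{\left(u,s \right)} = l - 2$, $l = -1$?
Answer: $-71910$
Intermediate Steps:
$V{\left(u,s \right)} = -3$ ($V{\left(u,s \right)} = -1 - 2 = -3$)
$47 V{\left(3,1 \right)} \left(-6 - 11\right) \left(-22 - 8\right) = 47 \left(-3\right) \left(-6 - 11\right) \left(-22 - 8\right) = - 141 \left(\left(-17\right) \left(-30\right)\right) = \left(-141\right) 510 = -71910$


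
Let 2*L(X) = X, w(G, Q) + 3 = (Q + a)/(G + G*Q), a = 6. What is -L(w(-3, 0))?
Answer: 5/2 ≈ 2.5000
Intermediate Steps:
w(G, Q) = -3 + (6 + Q)/(G + G*Q) (w(G, Q) = -3 + (Q + 6)/(G + G*Q) = -3 + (6 + Q)/(G + G*Q))
L(X) = X/2
-L(w(-3, 0)) = -(6 + 0 - 3*(-3) - 3*(-3)*0)/((-3)*(1 + 0))/2 = -(-1/3*(6 + 0 + 9 + 0)/1)/2 = -(-1/3*1*15)/2 = -(-5)/2 = -1*(-5/2) = 5/2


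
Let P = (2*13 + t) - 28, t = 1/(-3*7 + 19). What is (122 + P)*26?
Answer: 3107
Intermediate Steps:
t = -1/2 (t = 1/(-21 + 19) = 1/(-2) = -1/2 ≈ -0.50000)
P = -5/2 (P = (2*13 - 1/2) - 28 = (26 - 1/2) - 28 = 51/2 - 28 = -5/2 ≈ -2.5000)
(122 + P)*26 = (122 - 5/2)*26 = (239/2)*26 = 3107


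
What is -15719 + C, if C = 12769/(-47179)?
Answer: -741619470/47179 ≈ -15719.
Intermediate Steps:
C = -12769/47179 (C = 12769*(-1/47179) = -12769/47179 ≈ -0.27065)
-15719 + C = -15719 - 12769/47179 = -741619470/47179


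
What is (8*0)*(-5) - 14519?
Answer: -14519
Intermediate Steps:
(8*0)*(-5) - 14519 = 0*(-5) - 14519 = 0 - 14519 = -14519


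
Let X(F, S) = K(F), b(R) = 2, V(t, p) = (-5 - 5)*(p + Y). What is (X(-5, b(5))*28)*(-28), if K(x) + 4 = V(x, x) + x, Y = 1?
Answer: -24304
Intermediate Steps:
V(t, p) = -10 - 10*p (V(t, p) = (-5 - 5)*(p + 1) = -10*(1 + p) = -10 - 10*p)
K(x) = -14 - 9*x (K(x) = -4 + ((-10 - 10*x) + x) = -4 + (-10 - 9*x) = -14 - 9*x)
X(F, S) = -14 - 9*F
(X(-5, b(5))*28)*(-28) = ((-14 - 9*(-5))*28)*(-28) = ((-14 + 45)*28)*(-28) = (31*28)*(-28) = 868*(-28) = -24304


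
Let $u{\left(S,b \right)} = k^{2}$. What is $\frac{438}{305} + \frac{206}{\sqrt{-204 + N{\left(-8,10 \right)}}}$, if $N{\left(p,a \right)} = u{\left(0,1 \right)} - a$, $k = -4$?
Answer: $\frac{438}{305} - \frac{103 i \sqrt{22}}{33} \approx 1.4361 - 14.64 i$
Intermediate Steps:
$u{\left(S,b \right)} = 16$ ($u{\left(S,b \right)} = \left(-4\right)^{2} = 16$)
$N{\left(p,a \right)} = 16 - a$
$\frac{438}{305} + \frac{206}{\sqrt{-204 + N{\left(-8,10 \right)}}} = \frac{438}{305} + \frac{206}{\sqrt{-204 + \left(16 - 10\right)}} = 438 \cdot \frac{1}{305} + \frac{206}{\sqrt{-204 + \left(16 - 10\right)}} = \frac{438}{305} + \frac{206}{\sqrt{-204 + 6}} = \frac{438}{305} + \frac{206}{\sqrt{-198}} = \frac{438}{305} + \frac{206}{3 i \sqrt{22}} = \frac{438}{305} + 206 \left(- \frac{i \sqrt{22}}{66}\right) = \frac{438}{305} - \frac{103 i \sqrt{22}}{33}$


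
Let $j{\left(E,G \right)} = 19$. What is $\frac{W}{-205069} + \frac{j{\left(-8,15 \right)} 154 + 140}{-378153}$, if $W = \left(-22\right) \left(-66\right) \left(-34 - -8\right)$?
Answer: $\frac{4549096834}{25849152519} \approx 0.17599$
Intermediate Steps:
$W = -37752$ ($W = 1452 \left(-34 + 8\right) = 1452 \left(-26\right) = -37752$)
$\frac{W}{-205069} + \frac{j{\left(-8,15 \right)} 154 + 140}{-378153} = - \frac{37752}{-205069} + \frac{19 \cdot 154 + 140}{-378153} = \left(-37752\right) \left(- \frac{1}{205069}\right) + \left(2926 + 140\right) \left(- \frac{1}{378153}\right) = \frac{37752}{205069} + 3066 \left(- \frac{1}{378153}\right) = \frac{37752}{205069} - \frac{1022}{126051} = \frac{4549096834}{25849152519}$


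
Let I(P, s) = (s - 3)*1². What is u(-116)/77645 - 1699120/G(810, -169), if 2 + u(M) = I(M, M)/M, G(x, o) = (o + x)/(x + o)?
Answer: -15303667998513/9006820 ≈ -1.6991e+6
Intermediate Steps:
I(P, s) = -3 + s (I(P, s) = (-3 + s)*1 = -3 + s)
G(x, o) = 1 (G(x, o) = (o + x)/(o + x) = 1)
u(M) = -2 + (-3 + M)/M
u(-116)/77645 - 1699120/G(810, -169) = ((-3 - 1*(-116))/(-116))/77645 - 1699120/1 = -(-3 + 116)/116*(1/77645) - 1699120*1 = -1/116*113*(1/77645) - 1699120 = -113/116*1/77645 - 1699120 = -113/9006820 - 1699120 = -15303667998513/9006820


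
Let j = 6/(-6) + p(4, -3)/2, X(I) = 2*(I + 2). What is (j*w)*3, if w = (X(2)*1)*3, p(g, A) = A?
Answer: -180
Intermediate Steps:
X(I) = 4 + 2*I (X(I) = 2*(2 + I) = 4 + 2*I)
w = 24 (w = ((4 + 2*2)*1)*3 = ((4 + 4)*1)*3 = (8*1)*3 = 8*3 = 24)
j = -5/2 (j = 6/(-6) - 3/2 = 6*(-1/6) - 3*1/2 = -1 - 3/2 = -5/2 ≈ -2.5000)
(j*w)*3 = -5/2*24*3 = -60*3 = -180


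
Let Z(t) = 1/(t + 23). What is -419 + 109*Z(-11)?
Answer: -4919/12 ≈ -409.92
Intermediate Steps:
Z(t) = 1/(23 + t)
-419 + 109*Z(-11) = -419 + 109/(23 - 11) = -419 + 109/12 = -4919/12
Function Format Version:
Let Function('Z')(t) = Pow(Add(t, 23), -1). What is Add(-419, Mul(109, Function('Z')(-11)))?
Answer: Rational(-4919, 12) ≈ -409.92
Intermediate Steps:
Function('Z')(t) = Pow(Add(23, t), -1)
Add(-419, Mul(109, Function('Z')(-11))) = Add(-419, Mul(109, Pow(Add(23, -11), -1))) = Add(-419, Mul(109, Pow(12, -1))) = Add(-419, Mul(109, Rational(1, 12))) = Add(-419, Rational(109, 12)) = Rational(-4919, 12)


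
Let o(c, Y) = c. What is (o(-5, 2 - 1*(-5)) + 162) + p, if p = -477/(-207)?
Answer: 3664/23 ≈ 159.30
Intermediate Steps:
p = 53/23 (p = -477*(-1/207) = 53/23 ≈ 2.3043)
(o(-5, 2 - 1*(-5)) + 162) + p = (-5 + 162) + 53/23 = 157 + 53/23 = 3664/23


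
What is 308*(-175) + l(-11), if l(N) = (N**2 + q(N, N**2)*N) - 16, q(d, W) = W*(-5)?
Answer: -47140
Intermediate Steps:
q(d, W) = -5*W
l(N) = -16 + N**2 - 5*N**3 (l(N) = (N**2 + (-5*N**2)*N) - 16 = (N**2 - 5*N**3) - 16 = -16 + N**2 - 5*N**3)
308*(-175) + l(-11) = 308*(-175) + (-16 + (-11)**2 - 5*(-11)**3) = -53900 + (-16 + 121 - 5*(-1331)) = -53900 + (-16 + 121 + 6655) = -53900 + 6760 = -47140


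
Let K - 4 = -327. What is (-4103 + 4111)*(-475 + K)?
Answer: -6384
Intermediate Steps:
K = -323 (K = 4 - 327 = -323)
(-4103 + 4111)*(-475 + K) = (-4103 + 4111)*(-475 - 323) = 8*(-798) = -6384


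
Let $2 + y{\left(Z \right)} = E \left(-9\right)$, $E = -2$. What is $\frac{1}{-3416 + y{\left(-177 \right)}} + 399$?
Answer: $\frac{1356599}{3400} \approx 399.0$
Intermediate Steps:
$y{\left(Z \right)} = 16$ ($y{\left(Z \right)} = -2 - -18 = -2 + 18 = 16$)
$\frac{1}{-3416 + y{\left(-177 \right)}} + 399 = \frac{1}{-3416 + 16} + 399 = \frac{1}{-3400} + 399 = - \frac{1}{3400} + 399 = \frac{1356599}{3400}$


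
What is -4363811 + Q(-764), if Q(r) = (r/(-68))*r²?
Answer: 37301149/17 ≈ 2.1942e+6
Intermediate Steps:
Q(r) = -r³/68 (Q(r) = (r*(-1/68))*r² = (-r/68)*r² = -r³/68)
-4363811 + Q(-764) = -4363811 - 1/68*(-764)³ = -4363811 - 1/68*(-445943744) = -4363811 + 111485936/17 = 37301149/17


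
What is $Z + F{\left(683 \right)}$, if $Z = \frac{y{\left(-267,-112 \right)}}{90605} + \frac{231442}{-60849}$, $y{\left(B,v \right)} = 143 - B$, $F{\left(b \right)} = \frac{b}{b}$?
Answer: $- \frac{3086326135}{1102644729} \approx -2.799$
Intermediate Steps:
$F{\left(b \right)} = 1$
$Z = - \frac{4188970864}{1102644729}$ ($Z = \frac{143 - -267}{90605} + \frac{231442}{-60849} = \left(143 + 267\right) \frac{1}{90605} + 231442 \left(- \frac{1}{60849}\right) = 410 \cdot \frac{1}{90605} - \frac{231442}{60849} = \frac{82}{18121} - \frac{231442}{60849} = - \frac{4188970864}{1102644729} \approx -3.799$)
$Z + F{\left(683 \right)} = - \frac{4188970864}{1102644729} + 1 = - \frac{3086326135}{1102644729}$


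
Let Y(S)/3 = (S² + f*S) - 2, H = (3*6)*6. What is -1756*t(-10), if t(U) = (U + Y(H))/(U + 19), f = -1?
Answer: -60848912/9 ≈ -6.7610e+6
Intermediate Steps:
H = 108 (H = 18*6 = 108)
Y(S) = -6 - 3*S + 3*S² (Y(S) = 3*((S² - S) - 2) = 3*(-2 + S² - S) = -6 - 3*S + 3*S²)
t(U) = (34662 + U)/(19 + U) (t(U) = (U + (-6 - 3*108 + 3*108²))/(U + 19) = (U + (-6 - 324 + 3*11664))/(19 + U) = (U + (-6 - 324 + 34992))/(19 + U) = (U + 34662)/(19 + U) = (34662 + U)/(19 + U))
-1756*t(-10) = -1756*(34662 - 10)/(19 - 10) = -1756*34652/9 = -60848912/9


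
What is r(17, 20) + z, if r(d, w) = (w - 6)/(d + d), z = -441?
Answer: -7490/17 ≈ -440.59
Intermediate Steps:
r(d, w) = (-6 + w)/(2*d) (r(d, w) = (-6 + w)/((2*d)) = (-6 + w)*(1/(2*d)) = (-6 + w)/(2*d))
r(17, 20) + z = (1/2)*(-6 + 20)/17 - 441 = (1/2)*(1/17)*14 - 441 = 7/17 - 441 = -7490/17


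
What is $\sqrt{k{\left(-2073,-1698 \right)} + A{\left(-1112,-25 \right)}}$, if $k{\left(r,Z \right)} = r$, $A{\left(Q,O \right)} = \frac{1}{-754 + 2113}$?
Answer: $\frac{7 i \sqrt{8681594}}{453} \approx 45.53 i$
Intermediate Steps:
$A{\left(Q,O \right)} = \frac{1}{1359}$
$\sqrt{k{\left(-2073,-1698 \right)} + A{\left(-1112,-25 \right)}} = \sqrt{-2073 + \frac{1}{1359}} = \sqrt{- \frac{2817206}{1359}} = \frac{7 i \sqrt{8681594}}{453}$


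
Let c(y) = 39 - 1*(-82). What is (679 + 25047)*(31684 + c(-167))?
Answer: 818215430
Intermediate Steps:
c(y) = 121 (c(y) = 39 + 82 = 121)
(679 + 25047)*(31684 + c(-167)) = (679 + 25047)*(31684 + 121) = 25726*31805 = 818215430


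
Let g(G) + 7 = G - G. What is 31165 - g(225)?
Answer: 31172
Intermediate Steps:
g(G) = -7 (g(G) = -7 + (G - G) = -7 + 0 = -7)
31165 - g(225) = 31165 - 1*(-7) = 31165 + 7 = 31172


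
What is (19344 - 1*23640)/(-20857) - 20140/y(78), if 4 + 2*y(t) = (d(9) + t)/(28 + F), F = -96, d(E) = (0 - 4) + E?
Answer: 11425936472/1480847 ≈ 7715.8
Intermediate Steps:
d(E) = -4 + E
y(t) = -277/136 - t/136 (y(t) = -2 + (((-4 + 9) + t)/(28 - 96))/2 = -2 + ((5 + t)/(-68))/2 = -2 + ((5 + t)*(-1/68))/2 = -2 + (-5/68 - t/68)/2 = -2 + (-5/136 - t/136) = -277/136 - t/136)
(19344 - 1*23640)/(-20857) - 20140/y(78) = (19344 - 1*23640)/(-20857) - 20140/(-277/136 - 1/136*78) = (19344 - 23640)*(-1/20857) - 20140/(-277/136 - 39/68) = -4296*(-1/20857) - 20140/(-355/136) = 4296/20857 - 20140*(-136/355) = 4296/20857 + 547808/71 = 11425936472/1480847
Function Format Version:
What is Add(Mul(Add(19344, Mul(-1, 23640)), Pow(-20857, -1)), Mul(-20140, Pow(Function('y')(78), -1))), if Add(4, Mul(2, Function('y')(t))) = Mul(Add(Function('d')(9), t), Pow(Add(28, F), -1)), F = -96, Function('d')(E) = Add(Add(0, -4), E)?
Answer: Rational(11425936472, 1480847) ≈ 7715.8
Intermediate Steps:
Function('d')(E) = Add(-4, E)
Function('y')(t) = Add(Rational(-277, 136), Mul(Rational(-1, 136), t)) (Function('y')(t) = Add(-2, Mul(Rational(1, 2), Mul(Add(Add(-4, 9), t), Pow(Add(28, -96), -1)))) = Add(-2, Mul(Rational(1, 2), Mul(Add(5, t), Pow(-68, -1)))) = Add(-2, Mul(Rational(1, 2), Mul(Add(5, t), Rational(-1, 68)))) = Add(-2, Mul(Rational(1, 2), Add(Rational(-5, 68), Mul(Rational(-1, 68), t)))) = Add(-2, Add(Rational(-5, 136), Mul(Rational(-1, 136), t))) = Add(Rational(-277, 136), Mul(Rational(-1, 136), t)))
Add(Mul(Add(19344, Mul(-1, 23640)), Pow(-20857, -1)), Mul(-20140, Pow(Function('y')(78), -1))) = Add(Mul(Add(19344, Mul(-1, 23640)), Pow(-20857, -1)), Mul(-20140, Pow(Add(Rational(-277, 136), Mul(Rational(-1, 136), 78)), -1))) = Add(Mul(Add(19344, -23640), Rational(-1, 20857)), Mul(-20140, Pow(Add(Rational(-277, 136), Rational(-39, 68)), -1))) = Add(Mul(-4296, Rational(-1, 20857)), Mul(-20140, Pow(Rational(-355, 136), -1))) = Add(Rational(4296, 20857), Mul(-20140, Rational(-136, 355))) = Add(Rational(4296, 20857), Rational(547808, 71)) = Rational(11425936472, 1480847)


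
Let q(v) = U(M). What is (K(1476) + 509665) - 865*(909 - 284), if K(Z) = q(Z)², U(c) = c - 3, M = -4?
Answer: -30911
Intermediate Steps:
U(c) = -3 + c
q(v) = -7 (q(v) = -3 - 4 = -7)
K(Z) = 49 (K(Z) = (-7)² = 49)
(K(1476) + 509665) - 865*(909 - 284) = (49 + 509665) - 865*(909 - 284) = 509714 - 865*625 = 509714 - 540625 = -30911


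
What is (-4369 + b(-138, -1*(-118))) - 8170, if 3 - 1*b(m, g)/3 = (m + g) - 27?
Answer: -12389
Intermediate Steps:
b(m, g) = 90 - 3*g - 3*m (b(m, g) = 9 - 3*((m + g) - 27) = 9 - 3*((g + m) - 27) = 9 - 3*(-27 + g + m) = 9 + (81 - 3*g - 3*m) = 90 - 3*g - 3*m)
(-4369 + b(-138, -1*(-118))) - 8170 = (-4369 + (90 - (-3)*(-118) - 3*(-138))) - 8170 = (-4369 + (90 - 3*118 + 414)) - 8170 = (-4369 + (90 - 354 + 414)) - 8170 = (-4369 + 150) - 8170 = -4219 - 8170 = -12389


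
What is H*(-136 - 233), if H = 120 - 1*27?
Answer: -34317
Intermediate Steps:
H = 93 (H = 120 - 27 = 93)
H*(-136 - 233) = 93*(-136 - 233) = 93*(-369) = -34317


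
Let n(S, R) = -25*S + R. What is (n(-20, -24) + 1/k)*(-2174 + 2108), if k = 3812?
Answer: -59878929/1906 ≈ -31416.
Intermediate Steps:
n(S, R) = R - 25*S
(n(-20, -24) + 1/k)*(-2174 + 2108) = ((-24 - 25*(-20)) + 1/3812)*(-2174 + 2108) = ((-24 + 500) + 1/3812)*(-66) = (476 + 1/3812)*(-66) = (1814513/3812)*(-66) = -59878929/1906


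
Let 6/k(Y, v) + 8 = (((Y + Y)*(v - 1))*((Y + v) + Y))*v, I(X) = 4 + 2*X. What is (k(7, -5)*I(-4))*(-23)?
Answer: 6/41 ≈ 0.14634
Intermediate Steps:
k(Y, v) = 6/(-8 + 2*Y*v*(-1 + v)*(v + 2*Y)) (k(Y, v) = 6/(-8 + (((Y + Y)*(v - 1))*((Y + v) + Y))*v) = 6/(-8 + (((2*Y)*(-1 + v))*(v + 2*Y))*v) = 6/(-8 + ((2*Y*(-1 + v))*(v + 2*Y))*v) = 6/(-8 + (2*Y*(-1 + v)*(v + 2*Y))*v) = 6/(-8 + 2*Y*v*(-1 + v)*(v + 2*Y)))
(k(7, -5)*I(-4))*(-23) = ((3/(-4 + 7*(-5)**3 - 1*7*(-5)**2 - 2*(-5)*7**2 + 2*7**2*(-5)**2))*(4 + 2*(-4)))*(-23) = ((3/(-4 + 7*(-125) - 1*7*25 - 2*(-5)*49 + 2*49*25))*(4 - 8))*(-23) = ((3/(-4 - 875 - 175 + 490 + 2450))*(-4))*(-23) = ((3/1886)*(-4))*(-23) = -6/943*(-23) = 6/41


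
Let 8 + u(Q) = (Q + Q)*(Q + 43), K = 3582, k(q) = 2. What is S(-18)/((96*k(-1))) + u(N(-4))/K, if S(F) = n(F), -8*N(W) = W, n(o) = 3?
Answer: 2927/114624 ≈ 0.025536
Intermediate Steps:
N(W) = -W/8
S(F) = 3
u(Q) = -8 + 2*Q*(43 + Q) (u(Q) = -8 + (Q + Q)*(Q + 43) = -8 + (2*Q)*(43 + Q) = -8 + 2*Q*(43 + Q))
S(-18)/((96*k(-1))) + u(N(-4))/K = 3/((96*2)) + (-8 + 2*(-⅛*(-4))² + 86*(-⅛*(-4)))/3582 = 3/192 + (-8 + 2*(½)² + 86*(½))*(1/3582) = 3*(1/192) + (-8 + 2*(¼) + 43)*(1/3582) = 1/64 + (-8 + ½ + 43)*(1/3582) = 1/64 + (71/2)*(1/3582) = 1/64 + 71/7164 = 2927/114624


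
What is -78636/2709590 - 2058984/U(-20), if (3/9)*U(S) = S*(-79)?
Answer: -9298958652/21405761 ≈ -434.41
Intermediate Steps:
U(S) = -237*S (U(S) = 3*(S*(-79)) = 3*(-79*S) = -237*S)
-78636/2709590 - 2058984/U(-20) = -78636/2709590 - 2058984/((-237*(-20))) = -78636*1/2709590 - 2058984/4740 = -39318/1354795 - 2058984*1/4740 = -39318/1354795 - 171582/395 = -9298958652/21405761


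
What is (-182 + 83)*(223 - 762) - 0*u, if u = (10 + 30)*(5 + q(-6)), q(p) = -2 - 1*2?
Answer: 53361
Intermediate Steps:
q(p) = -4 (q(p) = -2 - 2 = -4)
u = 40 (u = (10 + 30)*(5 - 4) = 40*1 = 40)
(-182 + 83)*(223 - 762) - 0*u = (-182 + 83)*(223 - 762) - 0*40 = -99*(-539) - 661*0 = 53361 + 0 = 53361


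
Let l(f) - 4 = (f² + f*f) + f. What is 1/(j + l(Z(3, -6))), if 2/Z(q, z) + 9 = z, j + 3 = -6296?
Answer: -225/1416397 ≈ -0.00015885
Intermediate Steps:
j = -6299 (j = -3 - 6296 = -6299)
Z(q, z) = 2/(-9 + z)
l(f) = 4 + f + 2*f² (l(f) = 4 + ((f² + f*f) + f) = 4 + ((f² + f²) + f) = 4 + (2*f² + f) = 4 + (f + 2*f²) = 4 + f + 2*f²)
1/(j + l(Z(3, -6))) = 1/(-6299 + (4 + 2/(-9 - 6) + 2*(2/(-9 - 6))²)) = 1/(-6299 + (4 + 2/(-15) + 2*(2/(-15))²)) = 1/(-6299 + (4 + 2*(-1/15) + 2*(2*(-1/15))²)) = 1/(-6299 + (4 - 2/15 + 2*(-2/15)²)) = 1/(-6299 + (4 - 2/15 + 2*(4/225))) = 1/(-6299 + (4 - 2/15 + 8/225)) = 1/(-6299 + 878/225) = 1/(-1416397/225) = -225/1416397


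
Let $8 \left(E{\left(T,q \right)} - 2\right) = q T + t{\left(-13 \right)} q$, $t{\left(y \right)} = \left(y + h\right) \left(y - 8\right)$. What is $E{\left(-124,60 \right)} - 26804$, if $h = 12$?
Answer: $- \frac{55149}{2} \approx -27575.0$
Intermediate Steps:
$t{\left(y \right)} = \left(-8 + y\right) \left(12 + y\right)$ ($t{\left(y \right)} = \left(y + 12\right) \left(y - 8\right) = \left(12 + y\right) \left(-8 + y\right) = \left(-8 + y\right) \left(12 + y\right)$)
$E{\left(T,q \right)} = 2 + \frac{21 q}{8} + \frac{T q}{8}$ ($E{\left(T,q \right)} = 2 + \frac{q T + \left(-96 + \left(-13\right)^{2} + 4 \left(-13\right)\right) q}{8} = 2 + \frac{T q + \left(-96 + 169 - 52\right) q}{8} = 2 + \frac{T q + 21 q}{8} = 2 + \frac{21 q + T q}{8} = 2 + \left(\frac{21 q}{8} + \frac{T q}{8}\right) = 2 + \frac{21 q}{8} + \frac{T q}{8}$)
$E{\left(-124,60 \right)} - 26804 = \left(2 + \frac{21}{8} \cdot 60 + \frac{1}{8} \left(-124\right) 60\right) - 26804 = \left(2 + \frac{315}{2} - 930\right) - 26804 = - \frac{1541}{2} - 26804 = - \frac{55149}{2}$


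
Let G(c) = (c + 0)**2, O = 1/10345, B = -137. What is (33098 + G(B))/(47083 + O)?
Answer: 536564115/487073636 ≈ 1.1016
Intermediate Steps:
O = 1/10345 ≈ 9.6665e-5
G(c) = c**2
(33098 + G(B))/(47083 + O) = (33098 + (-137)**2)/(47083 + 1/10345) = (33098 + 18769)/(487073636/10345) = 51867*(10345/487073636) = 536564115/487073636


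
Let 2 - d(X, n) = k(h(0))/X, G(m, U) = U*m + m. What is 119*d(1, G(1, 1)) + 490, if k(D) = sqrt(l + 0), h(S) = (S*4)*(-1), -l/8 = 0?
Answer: 728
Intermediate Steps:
l = 0 (l = -8*0 = 0)
h(S) = -4*S (h(S) = (4*S)*(-1) = -4*S)
k(D) = 0 (k(D) = sqrt(0 + 0) = sqrt(0) = 0)
G(m, U) = m + U*m
d(X, n) = 2 (d(X, n) = 2 - 0/X = 2 - 1*0 = 2 + 0 = 2)
119*d(1, G(1, 1)) + 490 = 119*2 + 490 = 238 + 490 = 728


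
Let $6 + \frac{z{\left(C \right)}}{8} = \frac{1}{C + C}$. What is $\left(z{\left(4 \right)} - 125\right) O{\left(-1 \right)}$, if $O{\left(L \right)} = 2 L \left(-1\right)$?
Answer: $-344$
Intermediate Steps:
$z{\left(C \right)} = -48 + \frac{4}{C}$ ($z{\left(C \right)} = -48 + \frac{8}{C + C} = -48 + \frac{8}{2 C} = -48 + 8 \frac{1}{2 C} = -48 + \frac{4}{C}$)
$O{\left(L \right)} = - 2 L$
$\left(z{\left(4 \right)} - 125\right) O{\left(-1 \right)} = \left(\left(-48 + \frac{4}{4}\right) - 125\right) \left(\left(-2\right) \left(-1\right)\right) = \left(\left(-48 + 4 \cdot \frac{1}{4}\right) - 125\right) 2 = \left(\left(-48 + 1\right) - 125\right) 2 = \left(-47 - 125\right) 2 = \left(-172\right) 2 = -344$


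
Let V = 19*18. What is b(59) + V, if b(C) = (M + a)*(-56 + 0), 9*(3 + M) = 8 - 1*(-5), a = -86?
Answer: 47206/9 ≈ 5245.1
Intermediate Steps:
M = -14/9 (M = -3 + (8 - 1*(-5))/9 = -3 + (8 + 5)/9 = -3 + (⅑)*13 = -3 + 13/9 = -14/9 ≈ -1.5556)
V = 342
b(C) = 44128/9 (b(C) = (-14/9 - 86)*(-56 + 0) = -788/9*(-56) = 44128/9)
b(59) + V = 44128/9 + 342 = 47206/9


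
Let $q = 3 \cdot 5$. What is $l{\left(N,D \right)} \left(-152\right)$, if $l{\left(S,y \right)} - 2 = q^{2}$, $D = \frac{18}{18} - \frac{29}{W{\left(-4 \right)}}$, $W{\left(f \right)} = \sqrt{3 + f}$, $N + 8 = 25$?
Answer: $-34504$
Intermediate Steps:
$N = 17$ ($N = -8 + 25 = 17$)
$D = 1 + 29 i$ ($D = \frac{18}{18} - \frac{29}{\sqrt{3 - 4}} = 18 \cdot \frac{1}{18} - \frac{29}{\sqrt{-1}} = 1 - \frac{29}{i} = 1 - 29 \left(- i\right) = 1 + 29 i \approx 1.0 + 29.0 i$)
$q = 15$
$l{\left(S,y \right)} = 227$ ($l{\left(S,y \right)} = 2 + 15^{2} = 2 + 225 = 227$)
$l{\left(N,D \right)} \left(-152\right) = 227 \left(-152\right) = -34504$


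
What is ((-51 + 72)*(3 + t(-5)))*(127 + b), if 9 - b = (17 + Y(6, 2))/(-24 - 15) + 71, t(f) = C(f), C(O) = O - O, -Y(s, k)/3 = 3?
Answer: 53403/13 ≈ 4107.9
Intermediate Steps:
Y(s, k) = -9 (Y(s, k) = -3*3 = -9)
C(O) = 0
t(f) = 0
b = -2410/39 (b = 9 - ((17 - 9)/(-24 - 15) + 71) = 9 - (8/(-39) + 71) = 9 - (8*(-1/39) + 71) = 9 - (-8/39 + 71) = 9 - 1*2761/39 = 9 - 2761/39 = -2410/39 ≈ -61.795)
((-51 + 72)*(3 + t(-5)))*(127 + b) = ((-51 + 72)*(3 + 0))*(127 - 2410/39) = (21*3)*(2543/39) = 63*(2543/39) = 53403/13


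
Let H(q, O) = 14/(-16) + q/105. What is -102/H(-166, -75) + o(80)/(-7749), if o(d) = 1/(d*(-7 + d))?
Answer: 3877376426737/93359332080 ≈ 41.532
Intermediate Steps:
o(d) = 1/(d*(-7 + d))
H(q, O) = -7/8 + q/105 (H(q, O) = 14*(-1/16) + q*(1/105) = -7/8 + q/105)
-102/H(-166, -75) + o(80)/(-7749) = -102/(-7/8 + (1/105)*(-166)) + (1/(80*(-7 + 80)))/(-7749) = -102/(-7/8 - 166/105) + ((1/80)/73)*(-1/7749) = -102/(-2063/840) + ((1/80)*(1/73))*(-1/7749) = -102*(-840/2063) + (1/5840)*(-1/7749) = 85680/2063 - 1/45254160 = 3877376426737/93359332080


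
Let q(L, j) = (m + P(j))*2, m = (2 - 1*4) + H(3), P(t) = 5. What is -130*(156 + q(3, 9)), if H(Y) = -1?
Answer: -20800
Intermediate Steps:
m = -3 (m = (2 - 1*4) - 1 = (2 - 4) - 1 = -2 - 1 = -3)
q(L, j) = 4 (q(L, j) = (-3 + 5)*2 = 2*2 = 4)
-130*(156 + q(3, 9)) = -130*(156 + 4) = -130*160 = -20800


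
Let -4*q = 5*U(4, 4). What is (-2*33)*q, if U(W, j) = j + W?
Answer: 660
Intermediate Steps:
U(W, j) = W + j
q = -10 (q = -5*(4 + 4)/4 = -5*8/4 = -¼*40 = -10)
(-2*33)*q = -2*33*(-10) = -66*(-10) = 660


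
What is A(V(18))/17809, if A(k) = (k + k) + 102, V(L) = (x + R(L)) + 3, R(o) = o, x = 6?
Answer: 156/17809 ≈ 0.0087596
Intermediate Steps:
V(L) = 9 + L (V(L) = (6 + L) + 3 = 9 + L)
A(k) = 102 + 2*k (A(k) = 2*k + 102 = 102 + 2*k)
A(V(18))/17809 = (102 + 2*(9 + 18))/17809 = (102 + 2*27)*(1/17809) = (102 + 54)*(1/17809) = 156*(1/17809) = 156/17809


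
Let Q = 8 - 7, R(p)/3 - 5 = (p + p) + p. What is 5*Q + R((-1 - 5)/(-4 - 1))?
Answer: 154/5 ≈ 30.800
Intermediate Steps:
R(p) = 15 + 9*p (R(p) = 15 + 3*((p + p) + p) = 15 + 3*(2*p + p) = 15 + 3*(3*p) = 15 + 9*p)
Q = 1
5*Q + R((-1 - 5)/(-4 - 1)) = 5*1 + (15 + 9*((-1 - 5)/(-4 - 1))) = 5 + (15 + 9*(-6/(-5))) = 5 + (15 + 9*(-6*(-1/5))) = 5 + (15 + 9*(6/5)) = 5 + (15 + 54/5) = 5 + 129/5 = 154/5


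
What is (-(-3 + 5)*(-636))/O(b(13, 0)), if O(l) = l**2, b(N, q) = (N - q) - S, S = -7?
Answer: 159/50 ≈ 3.1800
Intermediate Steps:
b(N, q) = 7 + N - q (b(N, q) = (N - q) - 1*(-7) = (N - q) + 7 = 7 + N - q)
(-(-3 + 5)*(-636))/O(b(13, 0)) = (-(-3 + 5)*(-636))/((7 + 13 - 1*0)**2) = (-1*2*(-636))/((7 + 13 + 0)**2) = (-2*(-636))/(20**2) = 1272/400 = 1272*(1/400) = 159/50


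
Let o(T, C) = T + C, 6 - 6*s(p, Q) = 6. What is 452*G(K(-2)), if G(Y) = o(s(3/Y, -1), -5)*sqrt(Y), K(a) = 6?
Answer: -2260*sqrt(6) ≈ -5535.8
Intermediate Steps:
s(p, Q) = 0 (s(p, Q) = 1 - 1/6*6 = 1 - 1 = 0)
o(T, C) = C + T
G(Y) = -5*sqrt(Y) (G(Y) = (-5 + 0)*sqrt(Y) = -5*sqrt(Y))
452*G(K(-2)) = 452*(-5*sqrt(6)) = -2260*sqrt(6)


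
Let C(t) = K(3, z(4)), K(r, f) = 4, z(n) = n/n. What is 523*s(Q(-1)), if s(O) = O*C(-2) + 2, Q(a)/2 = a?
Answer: -3138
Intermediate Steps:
z(n) = 1
Q(a) = 2*a
C(t) = 4
s(O) = 2 + 4*O (s(O) = O*4 + 2 = 4*O + 2 = 2 + 4*O)
523*s(Q(-1)) = 523*(2 + 4*(2*(-1))) = 523*(2 + 4*(-2)) = 523*(2 - 8) = 523*(-6) = -3138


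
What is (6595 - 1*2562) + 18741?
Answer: 22774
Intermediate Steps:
(6595 - 1*2562) + 18741 = (6595 - 2562) + 18741 = 4033 + 18741 = 22774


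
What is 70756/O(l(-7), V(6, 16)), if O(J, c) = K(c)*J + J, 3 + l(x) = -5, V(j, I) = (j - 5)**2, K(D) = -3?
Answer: 17689/4 ≈ 4422.3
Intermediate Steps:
V(j, I) = (-5 + j)**2
l(x) = -8 (l(x) = -3 - 5 = -8)
O(J, c) = -2*J (O(J, c) = -3*J + J = -2*J)
70756/O(l(-7), V(6, 16)) = 70756/((-2*(-8))) = 70756/16 = 70756*(1/16) = 17689/4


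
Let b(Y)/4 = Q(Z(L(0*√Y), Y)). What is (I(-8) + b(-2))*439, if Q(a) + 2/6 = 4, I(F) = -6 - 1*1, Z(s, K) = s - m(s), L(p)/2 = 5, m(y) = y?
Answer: 10097/3 ≈ 3365.7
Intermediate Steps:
L(p) = 10 (L(p) = 2*5 = 10)
Z(s, K) = 0 (Z(s, K) = s - s = 0)
I(F) = -7 (I(F) = -6 - 1 = -7)
Q(a) = 11/3 (Q(a) = -⅓ + 4 = 11/3)
b(Y) = 44/3 (b(Y) = 4*(11/3) = 44/3)
(I(-8) + b(-2))*439 = (-7 + 44/3)*439 = (23/3)*439 = 10097/3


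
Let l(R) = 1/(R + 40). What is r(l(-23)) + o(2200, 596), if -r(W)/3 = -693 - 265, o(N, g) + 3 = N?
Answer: 5071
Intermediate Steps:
o(N, g) = -3 + N
l(R) = 1/(40 + R)
r(W) = 2874 (r(W) = -3*(-693 - 265) = -3*(-958) = 2874)
r(l(-23)) + o(2200, 596) = 2874 + (-3 + 2200) = 2874 + 2197 = 5071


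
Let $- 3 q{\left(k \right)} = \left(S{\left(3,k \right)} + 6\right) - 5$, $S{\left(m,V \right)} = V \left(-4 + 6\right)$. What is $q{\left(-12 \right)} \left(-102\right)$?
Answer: $-782$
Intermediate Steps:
$S{\left(m,V \right)} = 2 V$ ($S{\left(m,V \right)} = V 2 = 2 V$)
$q{\left(k \right)} = - \frac{1}{3} - \frac{2 k}{3}$ ($q{\left(k \right)} = - \frac{\left(2 k + 6\right) - 5}{3} = - \frac{\left(6 + 2 k\right) - 5}{3} = - \frac{1 + 2 k}{3} = - \frac{1}{3} - \frac{2 k}{3}$)
$q{\left(-12 \right)} \left(-102\right) = \left(- \frac{1}{3} - -8\right) \left(-102\right) = \left(- \frac{1}{3} + 8\right) \left(-102\right) = \frac{23}{3} \left(-102\right) = -782$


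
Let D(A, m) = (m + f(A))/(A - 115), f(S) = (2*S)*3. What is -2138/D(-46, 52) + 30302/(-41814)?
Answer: -514282825/334512 ≈ -1537.4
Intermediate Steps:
f(S) = 6*S
D(A, m) = (m + 6*A)/(-115 + A) (D(A, m) = (m + 6*A)/(A - 115) = (m + 6*A)/(-115 + A))
-2138/D(-46, 52) + 30302/(-41814) = -2138*(-115 - 46)/(52 + 6*(-46)) + 30302/(-41814) = -2138*(-161/(52 - 276)) + 30302*(-1/41814) = -2138/((-1/161*(-224))) - 15151/20907 = -2138/32/23 - 15151/20907 = -2138*23/32 - 15151/20907 = -24587/16 - 15151/20907 = -514282825/334512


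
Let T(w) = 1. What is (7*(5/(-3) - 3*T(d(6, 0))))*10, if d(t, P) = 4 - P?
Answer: -980/3 ≈ -326.67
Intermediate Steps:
(7*(5/(-3) - 3*T(d(6, 0))))*10 = (7*(5/(-3) - 3*1))*10 = (7*(5*(-1/3) - 3))*10 = (7*(-5/3 - 3))*10 = (7*(-14/3))*10 = -98/3*10 = -980/3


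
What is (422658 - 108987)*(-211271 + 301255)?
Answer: 28225371264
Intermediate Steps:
(422658 - 108987)*(-211271 + 301255) = 313671*89984 = 28225371264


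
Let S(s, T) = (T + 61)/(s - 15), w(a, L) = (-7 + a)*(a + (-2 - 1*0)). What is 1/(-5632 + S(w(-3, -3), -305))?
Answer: -35/197364 ≈ -0.00017734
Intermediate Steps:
w(a, L) = (-7 + a)*(-2 + a) (w(a, L) = (-7 + a)*(a + (-2 + 0)) = (-7 + a)*(a - 2) = (-7 + a)*(-2 + a))
S(s, T) = (61 + T)/(-15 + s)
1/(-5632 + S(w(-3, -3), -305)) = 1/(-5632 + (61 - 305)/(-15 + (14 + (-3)² - 9*(-3)))) = 1/(-5632 - 244/(-15 + (14 + 9 + 27))) = 1/(-5632 - 244/(-15 + 50)) = 1/(-5632 - 244/35) = 1/(-197364/35) = -35/197364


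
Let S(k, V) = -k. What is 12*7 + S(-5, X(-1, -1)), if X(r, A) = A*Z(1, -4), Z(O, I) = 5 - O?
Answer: 89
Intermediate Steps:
X(r, A) = 4*A (X(r, A) = A*(5 - 1*1) = A*(5 - 1) = A*4 = 4*A)
12*7 + S(-5, X(-1, -1)) = 12*7 - 1*(-5) = 84 + 5 = 89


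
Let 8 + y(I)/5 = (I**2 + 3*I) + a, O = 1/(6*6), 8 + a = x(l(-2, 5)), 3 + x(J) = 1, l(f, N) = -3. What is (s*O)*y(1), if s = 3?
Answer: -35/6 ≈ -5.8333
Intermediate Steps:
x(J) = -2 (x(J) = -3 + 1 = -2)
a = -10 (a = -8 - 2 = -10)
O = 1/36 ≈ 0.027778
y(I) = -90 + 5*I**2 + 15*I (y(I) = -40 + 5*((I**2 + 3*I) - 10) = -40 + 5*(-10 + I**2 + 3*I) = -40 + (-50 + 5*I**2 + 15*I) = -90 + 5*I**2 + 15*I)
(s*O)*y(1) = (3*(1/36))*(-90 + 5*1**2 + 15*1) = (-90 + 5*1 + 15)/12 = (-90 + 5 + 15)/12 = (1/12)*(-70) = -35/6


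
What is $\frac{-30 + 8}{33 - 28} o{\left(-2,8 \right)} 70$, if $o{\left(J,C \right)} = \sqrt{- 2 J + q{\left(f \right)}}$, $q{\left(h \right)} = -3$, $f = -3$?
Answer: $-308$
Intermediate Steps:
$o{\left(J,C \right)} = \sqrt{-3 - 2 J}$ ($o{\left(J,C \right)} = \sqrt{- 2 J - 3} = \sqrt{-3 - 2 J}$)
$\frac{-30 + 8}{33 - 28} o{\left(-2,8 \right)} 70 = \frac{-30 + 8}{33 - 28} \sqrt{-3 - -4} \cdot 70 = - \frac{22}{5} \sqrt{-3 + 4} \cdot 70 = \left(-22\right) \frac{1}{5} \sqrt{1} \cdot 70 = \left(- \frac{22}{5}\right) 1 \cdot 70 = \left(- \frac{22}{5}\right) 70 = -308$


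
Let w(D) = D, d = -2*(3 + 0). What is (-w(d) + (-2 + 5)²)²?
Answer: 225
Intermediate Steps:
d = -6 (d = -2*3 = -6)
(-w(d) + (-2 + 5)²)² = (-1*(-6) + (-2 + 5)²)² = (6 + 3²)² = (6 + 9)² = 15² = 225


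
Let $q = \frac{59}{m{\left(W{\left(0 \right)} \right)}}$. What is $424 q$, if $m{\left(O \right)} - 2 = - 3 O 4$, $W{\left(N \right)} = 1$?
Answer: $- \frac{12508}{5} \approx -2501.6$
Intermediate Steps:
$m{\left(O \right)} = 2 - 12 O$ ($m{\left(O \right)} = 2 + - 3 O 4 = 2 - 12 O$)
$q = - \frac{59}{10}$ ($q = \frac{59}{2 - 12} = \frac{59}{-10} = 59 \left(- \frac{1}{10}\right) = - \frac{59}{10} \approx -5.9$)
$424 q = 424 \left(- \frac{59}{10}\right) = - \frac{12508}{5}$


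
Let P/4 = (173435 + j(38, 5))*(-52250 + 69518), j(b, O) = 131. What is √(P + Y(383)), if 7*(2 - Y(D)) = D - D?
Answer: √11988550754 ≈ 1.0949e+5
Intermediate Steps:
Y(D) = 2 (Y(D) = 2 - (D - D)/7 = 2 - ⅐*0 = 2 + 0 = 2)
P = 11988550752 (P = 4*((173435 + 131)*(-52250 + 69518)) = 4*(173566*17268) = 4*2997137688 = 11988550752)
√(P + Y(383)) = √(11988550752 + 2) = √11988550754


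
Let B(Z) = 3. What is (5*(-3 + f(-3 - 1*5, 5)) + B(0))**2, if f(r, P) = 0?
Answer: 144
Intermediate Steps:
(5*(-3 + f(-3 - 1*5, 5)) + B(0))**2 = (5*(-3 + 0) + 3)**2 = (5*(-3) + 3)**2 = (-15 + 3)**2 = (-12)**2 = 144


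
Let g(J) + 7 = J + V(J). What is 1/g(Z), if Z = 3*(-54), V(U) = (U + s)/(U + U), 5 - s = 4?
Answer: -324/54595 ≈ -0.0059346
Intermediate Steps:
s = 1 (s = 5 - 1*4 = 5 - 4 = 1)
V(U) = (1 + U)/(2*U) (V(U) = (U + 1)/(U + U) = (1 + U)/((2*U)) = (1 + U)*(1/(2*U)) = (1 + U)/(2*U))
Z = -162
g(J) = -7 + J + (1 + J)/(2*J) (g(J) = -7 + (J + (1 + J)/(2*J)) = -7 + J + (1 + J)/(2*J))
1/g(Z) = 1/(-13/2 - 162 + (½)/(-162)) = 1/(-13/2 - 162 + (½)*(-1/162)) = 1/(-13/2 - 162 - 1/324) = 1/(-54595/324) = -324/54595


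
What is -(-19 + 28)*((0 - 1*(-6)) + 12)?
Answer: -162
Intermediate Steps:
-(-19 + 28)*((0 - 1*(-6)) + 12) = -9*((0 + 6) + 12) = -9*(6 + 12) = -9*18 = -1*162 = -162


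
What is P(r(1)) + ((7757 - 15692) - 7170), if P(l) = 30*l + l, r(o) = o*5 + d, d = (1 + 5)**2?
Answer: -13834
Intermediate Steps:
d = 36 (d = 6**2 = 36)
r(o) = 36 + 5*o (r(o) = o*5 + 36 = 5*o + 36 = 36 + 5*o)
P(l) = 31*l
P(r(1)) + ((7757 - 15692) - 7170) = 31*(36 + 5*1) + ((7757 - 15692) - 7170) = 31*(36 + 5) + (-7935 - 7170) = 31*41 - 15105 = 1271 - 15105 = -13834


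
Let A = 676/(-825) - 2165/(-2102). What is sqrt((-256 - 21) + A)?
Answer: I*sqrt(33295289954982)/346830 ≈ 16.637*I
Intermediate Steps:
A = 365173/1734150 (A = 676*(-1/825) - 2165*(-1/2102) = -676/825 + 2165/2102 = 365173/1734150 ≈ 0.21058)
sqrt((-256 - 21) + A) = sqrt((-256 - 21) + 365173/1734150) = sqrt(-277 + 365173/1734150) = sqrt(-479994377/1734150) = I*sqrt(33295289954982)/346830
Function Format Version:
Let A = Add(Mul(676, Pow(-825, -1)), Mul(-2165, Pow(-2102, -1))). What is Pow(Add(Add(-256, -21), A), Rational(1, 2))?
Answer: Mul(Rational(1, 346830), I, Pow(33295289954982, Rational(1, 2))) ≈ Mul(16.637, I)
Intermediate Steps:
A = Rational(365173, 1734150) (A = Add(Mul(676, Rational(-1, 825)), Mul(-2165, Rational(-1, 2102))) = Add(Rational(-676, 825), Rational(2165, 2102)) = Rational(365173, 1734150) ≈ 0.21058)
Pow(Add(Add(-256, -21), A), Rational(1, 2)) = Pow(Add(Add(-256, -21), Rational(365173, 1734150)), Rational(1, 2)) = Pow(Add(-277, Rational(365173, 1734150)), Rational(1, 2)) = Pow(Rational(-479994377, 1734150), Rational(1, 2)) = Mul(Rational(1, 346830), I, Pow(33295289954982, Rational(1, 2)))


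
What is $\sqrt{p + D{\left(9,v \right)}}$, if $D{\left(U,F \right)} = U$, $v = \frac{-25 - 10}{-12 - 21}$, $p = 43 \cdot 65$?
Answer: $2 \sqrt{701} \approx 52.953$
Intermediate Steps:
$p = 2795$
$v = \frac{35}{33}$ ($v = - \frac{35}{-33} = \left(-35\right) \left(- \frac{1}{33}\right) = \frac{35}{33} \approx 1.0606$)
$\sqrt{p + D{\left(9,v \right)}} = \sqrt{2795 + 9} = \sqrt{2804} = 2 \sqrt{701}$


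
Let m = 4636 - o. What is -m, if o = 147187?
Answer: 142551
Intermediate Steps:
m = -142551 (m = 4636 - 1*147187 = 4636 - 147187 = -142551)
-m = -1*(-142551) = 142551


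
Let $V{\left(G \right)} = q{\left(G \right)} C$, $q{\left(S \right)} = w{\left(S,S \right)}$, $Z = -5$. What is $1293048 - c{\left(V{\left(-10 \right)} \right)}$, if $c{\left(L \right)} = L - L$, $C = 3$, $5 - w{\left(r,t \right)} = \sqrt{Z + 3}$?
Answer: $1293048$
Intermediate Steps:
$w{\left(r,t \right)} = 5 - i \sqrt{2}$ ($w{\left(r,t \right)} = 5 - \sqrt{-5 + 3} = 5 - \sqrt{-2} = 5 - i \sqrt{2}$)
$q{\left(S \right)} = 5 - i \sqrt{2}$
$V{\left(G \right)} = 15 - 3 i \sqrt{2}$ ($V{\left(G \right)} = \left(5 - i \sqrt{2}\right) 3 = 15 - 3 i \sqrt{2}$)
$c{\left(L \right)} = 0$
$1293048 - c{\left(V{\left(-10 \right)} \right)} = 1293048 - 0 = 1293048 + 0 = 1293048$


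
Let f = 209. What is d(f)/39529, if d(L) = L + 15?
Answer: 32/5647 ≈ 0.0056667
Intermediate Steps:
d(L) = 15 + L
d(f)/39529 = (15 + 209)/39529 = 224*(1/39529) = 32/5647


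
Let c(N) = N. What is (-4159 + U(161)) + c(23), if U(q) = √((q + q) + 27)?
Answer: -4136 + √349 ≈ -4117.3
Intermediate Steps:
U(q) = √(27 + 2*q) (U(q) = √(2*q + 27) = √(27 + 2*q))
(-4159 + U(161)) + c(23) = (-4159 + √(27 + 2*161)) + 23 = (-4159 + √(27 + 322)) + 23 = (-4159 + √349) + 23 = -4136 + √349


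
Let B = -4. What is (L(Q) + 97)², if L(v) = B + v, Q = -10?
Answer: 6889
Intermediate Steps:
L(v) = -4 + v
(L(Q) + 97)² = ((-4 - 10) + 97)² = (-14 + 97)² = 83² = 6889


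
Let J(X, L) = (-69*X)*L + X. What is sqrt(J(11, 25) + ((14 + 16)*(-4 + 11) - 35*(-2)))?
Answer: 6*I*sqrt(519) ≈ 136.69*I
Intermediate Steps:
J(X, L) = X - 69*L*X (J(X, L) = -69*L*X + X = X - 69*L*X)
sqrt(J(11, 25) + ((14 + 16)*(-4 + 11) - 35*(-2))) = sqrt(11*(1 - 69*25) + ((14 + 16)*(-4 + 11) - 35*(-2))) = sqrt(11*(1 - 1725) + (30*7 + 70)) = sqrt(11*(-1724) + (210 + 70)) = sqrt(-18964 + 280) = sqrt(-18684) = 6*I*sqrt(519)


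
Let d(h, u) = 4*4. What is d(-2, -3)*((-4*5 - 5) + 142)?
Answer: 1872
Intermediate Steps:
d(h, u) = 16
d(-2, -3)*((-4*5 - 5) + 142) = 16*((-4*5 - 5) + 142) = 16*((-20 - 5) + 142) = 16*(-25 + 142) = 16*117 = 1872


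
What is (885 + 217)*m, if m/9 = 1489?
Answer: 14767902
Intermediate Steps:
m = 13401 (m = 9*1489 = 13401)
(885 + 217)*m = (885 + 217)*13401 = 1102*13401 = 14767902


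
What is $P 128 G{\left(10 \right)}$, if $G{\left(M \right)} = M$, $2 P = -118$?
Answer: $-75520$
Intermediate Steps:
$P = -59$ ($P = \frac{1}{2} \left(-118\right) = -59$)
$P 128 G{\left(10 \right)} = \left(-59\right) 128 \cdot 10 = \left(-7552\right) 10 = -75520$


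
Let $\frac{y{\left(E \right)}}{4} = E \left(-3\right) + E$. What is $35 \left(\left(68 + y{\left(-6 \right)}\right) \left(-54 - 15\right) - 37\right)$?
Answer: $-281435$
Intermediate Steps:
$y{\left(E \right)} = - 8 E$ ($y{\left(E \right)} = 4 \left(E \left(-3\right) + E\right) = 4 \left(- 3 E + E\right) = 4 \left(- 2 E\right) = - 8 E$)
$35 \left(\left(68 + y{\left(-6 \right)}\right) \left(-54 - 15\right) - 37\right) = 35 \left(\left(68 - -48\right) \left(-54 - 15\right) - 37\right) = 35 \left(\left(68 + 48\right) \left(-69\right) - 37\right) = 35 \left(116 \left(-69\right) - 37\right) = 35 \left(-8004 - 37\right) = 35 \left(-8041\right) = -281435$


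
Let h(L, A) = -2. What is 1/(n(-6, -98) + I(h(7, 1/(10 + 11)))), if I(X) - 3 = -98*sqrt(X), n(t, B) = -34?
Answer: I/(-31*I + 98*sqrt(2)) ≈ -0.001537 + 0.0068716*I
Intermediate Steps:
I(X) = 3 - 98*sqrt(X)
1/(n(-6, -98) + I(h(7, 1/(10 + 11)))) = 1/(-34 + (3 - 98*I*sqrt(2))) = 1/(-31 - 98*I*sqrt(2))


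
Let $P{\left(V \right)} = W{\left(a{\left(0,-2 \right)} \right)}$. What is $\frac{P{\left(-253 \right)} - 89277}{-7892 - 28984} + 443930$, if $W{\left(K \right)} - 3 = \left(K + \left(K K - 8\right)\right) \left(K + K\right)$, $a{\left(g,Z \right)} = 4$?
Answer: $\frac{2728408643}{6146} \approx 4.4393 \cdot 10^{5}$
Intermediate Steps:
$W{\left(K \right)} = 3 + 2 K \left(-8 + K + K^{2}\right)$ ($W{\left(K \right)} = 3 + \left(K + \left(K K - 8\right)\right) \left(K + K\right) = 3 + \left(K + \left(K^{2} - 8\right)\right) 2 K = 3 + \left(K + \left(-8 + K^{2}\right)\right) 2 K = 3 + \left(-8 + K + K^{2}\right) 2 K = 3 + 2 K \left(-8 + K + K^{2}\right)$)
$P{\left(V \right)} = 99$ ($P{\left(V \right)} = 3 - 64 + 2 \cdot 4^{2} + 2 \cdot 4^{3} = 3 - 64 + 2 \cdot 16 + 2 \cdot 64 = 3 - 64 + 32 + 128 = 99$)
$\frac{P{\left(-253 \right)} - 89277}{-7892 - 28984} + 443930 = \frac{99 - 89277}{-7892 - 28984} + 443930 = - \frac{89178}{-36876} + 443930 = \left(-89178\right) \left(- \frac{1}{36876}\right) + 443930 = \frac{14863}{6146} + 443930 = \frac{2728408643}{6146}$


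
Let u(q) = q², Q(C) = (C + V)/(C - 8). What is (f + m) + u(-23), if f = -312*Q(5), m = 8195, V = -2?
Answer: 9036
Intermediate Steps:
Q(C) = (-2 + C)/(-8 + C) (Q(C) = (C - 2)/(C - 8) = (-2 + C)/(-8 + C))
f = 312 (f = -312*(-2 + 5)/(-8 + 5) = -312*3/(-3) = -(-104)*3 = -312*(-1) = 312)
(f + m) + u(-23) = (312 + 8195) + (-23)² = 8507 + 529 = 9036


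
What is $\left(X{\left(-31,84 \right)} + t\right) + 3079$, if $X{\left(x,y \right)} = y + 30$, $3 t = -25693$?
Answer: $- \frac{16114}{3} \approx -5371.3$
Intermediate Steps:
$t = - \frac{25693}{3}$ ($t = \frac{1}{3} \left(-25693\right) = - \frac{25693}{3} \approx -8564.3$)
$X{\left(x,y \right)} = 30 + y$
$\left(X{\left(-31,84 \right)} + t\right) + 3079 = \left(\left(30 + 84\right) - \frac{25693}{3}\right) + 3079 = \left(114 - \frac{25693}{3}\right) + 3079 = - \frac{25351}{3} + 3079 = - \frac{16114}{3}$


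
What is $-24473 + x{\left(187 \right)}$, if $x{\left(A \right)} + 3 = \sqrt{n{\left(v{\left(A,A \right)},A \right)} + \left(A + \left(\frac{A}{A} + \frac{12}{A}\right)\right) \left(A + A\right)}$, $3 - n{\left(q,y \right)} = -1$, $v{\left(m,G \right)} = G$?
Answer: $-24476 + 2 \sqrt{17585} \approx -24211.0$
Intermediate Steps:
$n{\left(q,y \right)} = 4$ ($n{\left(q,y \right)} = 3 - -1 = 3 + 1 = 4$)
$x{\left(A \right)} = -3 + \sqrt{4 + 2 A \left(1 + A + \frac{12}{A}\right)}$ ($x{\left(A \right)} = -3 + \sqrt{4 + \left(A + \left(\frac{A}{A} + \frac{12}{A}\right)\right) \left(A + A\right)} = -3 + \sqrt{4 + \left(A + \left(1 + \frac{12}{A}\right)\right) 2 A} = -3 + \sqrt{4 + \left(1 + A + \frac{12}{A}\right) 2 A} = -3 + \sqrt{4 + 2 A \left(1 + A + \frac{12}{A}\right)}$)
$-24473 + x{\left(187 \right)} = -24473 - \left(3 - \sqrt{28 + 2 \cdot 187 + 2 \cdot 187^{2}}\right) = -24473 - \left(3 - \sqrt{28 + 374 + 2 \cdot 34969}\right) = -24473 - \left(3 - \sqrt{28 + 374 + 69938}\right) = -24473 - \left(3 - \sqrt{70340}\right) = -24473 - \left(3 - 2 \sqrt{17585}\right) = -24476 + 2 \sqrt{17585}$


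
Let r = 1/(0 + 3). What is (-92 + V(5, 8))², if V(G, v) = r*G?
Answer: 73441/9 ≈ 8160.1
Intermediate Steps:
r = ⅓ (r = 1/3 = ⅓ ≈ 0.33333)
V(G, v) = G/3
(-92 + V(5, 8))² = (-92 + (⅓)*5)² = (-92 + 5/3)² = (-271/3)² = 73441/9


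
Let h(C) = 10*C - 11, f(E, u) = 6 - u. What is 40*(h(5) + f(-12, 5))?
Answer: 1600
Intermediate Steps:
h(C) = -11 + 10*C
40*(h(5) + f(-12, 5)) = 40*((-11 + 10*5) + (6 - 1*5)) = 40*((-11 + 50) + (6 - 5)) = 40*(39 + 1) = 40*40 = 1600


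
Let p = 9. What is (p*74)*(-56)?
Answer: -37296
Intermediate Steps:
(p*74)*(-56) = (9*74)*(-56) = 666*(-56) = -37296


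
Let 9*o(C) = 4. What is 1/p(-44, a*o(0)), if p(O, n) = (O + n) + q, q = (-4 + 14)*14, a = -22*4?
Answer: 9/512 ≈ 0.017578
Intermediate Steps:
a = -88
o(C) = 4/9 (o(C) = (⅑)*4 = 4/9)
q = 140 (q = 10*14 = 140)
p(O, n) = 140 + O + n (p(O, n) = (O + n) + 140 = 140 + O + n)
1/p(-44, a*o(0)) = 1/(140 - 44 - 88*4/9) = 1/(140 - 44 - 352/9) = 1/(512/9) = 9/512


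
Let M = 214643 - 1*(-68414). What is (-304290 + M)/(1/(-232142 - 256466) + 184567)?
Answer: -10374613664/90180912735 ≈ -0.11504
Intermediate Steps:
M = 283057 (M = 214643 + 68414 = 283057)
(-304290 + M)/(1/(-232142 - 256466) + 184567) = (-304290 + 283057)/(1/(-232142 - 256466) + 184567) = -21233/(1/(-488608) + 184567) = -21233/(-1/488608 + 184567) = -21233/90180912735/488608 = -21233*488608/90180912735 = -10374613664/90180912735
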